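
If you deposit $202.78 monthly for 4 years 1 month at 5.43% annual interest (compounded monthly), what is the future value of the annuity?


Future value of an ordinary annuity: FV = PMT × ((1 + r)^n − 1) / r
Monthly rate r = 0.0543/12 = 0.004525, n = 49
FV = $202.78 × ((1 + 0.0543/12)^49 − 1) / (0.0543/12)
FV = $202.78 × 54.719100
FV = $11,095.94

FV = PMT × ((1+r)^n - 1)/r = $11,095.94


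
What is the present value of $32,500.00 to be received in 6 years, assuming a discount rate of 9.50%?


Present value formula: PV = FV / (1 + r)^t
PV = $32,500.00 / (1 + 0.095)^6
PV = $32,500.00 / 1.723791
PV = $18,853.79

PV = FV / (1 + r)^t = $18,853.79


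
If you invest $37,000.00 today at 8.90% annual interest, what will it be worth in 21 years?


Future value formula: FV = PV × (1 + r)^t
FV = $37,000.00 × (1 + 0.089)^21
FV = $37,000.00 × 5.9921886
FV = $221,710.98

FV = PV × (1 + r)^t = $221,710.98


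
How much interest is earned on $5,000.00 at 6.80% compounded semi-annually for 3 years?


Compound interest earned = final amount − principal.
A = P(1 + r/n)^(nt) = $5,000.00 × (1 + 0.068/2)^(2 × 3) = $6,110.73
Interest = A − P = $6,110.73 − $5,000.00 = $1,110.73

Interest = A - P = $1,110.73


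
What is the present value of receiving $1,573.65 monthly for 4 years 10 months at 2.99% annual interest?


Present value of an ordinary annuity: PV = PMT × (1 − (1 + r)^(−n)) / r
Monthly rate r = 0.0299/12 ≈ 0.00249167, n = 58
PV = $1,573.65 × (1 − (1 + 0.0299/12)^(−58)) / (0.0299/12)
PV = $1,573.65 × 53.941380
PV = $84,884.85

PV = PMT × (1-(1+r)^(-n))/r = $84,884.85


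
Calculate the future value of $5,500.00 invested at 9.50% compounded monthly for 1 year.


Compound interest formula: A = P(1 + r/n)^(nt)
A = $5,500.00 × (1 + 0.095/12)^(12 × 1)
Growth factor: (1 + 0.095/12)^12 = 1.099248
A = $5,500.00 × 1.099248
A = $6,045.86

A = P(1 + r/n)^(nt) = $6,045.86


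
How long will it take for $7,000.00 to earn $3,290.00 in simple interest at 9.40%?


Rearrange the simple interest formula for t:
I = P × r × t  ⇒  t = I / (P × r)
t = $3,290.00 / ($7,000.00 × 0.094)
t = 5

t = I/(P×r) = 5 years


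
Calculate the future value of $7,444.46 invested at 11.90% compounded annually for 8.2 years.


Compound interest formula: A = P(1 + r/n)^(nt)
A = $7,444.46 × (1 + 0.119/1)^(1 × 8.2)
Growth factor: (1 + 0.119/1)^8.2 = 2.514240
A = $7,444.46 × 2.514240
A = $18,717.16

A = P(1 + r/n)^(nt) = $18,717.16


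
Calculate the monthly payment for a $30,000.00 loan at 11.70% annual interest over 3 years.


Loan payment formula: PMT = PV × r / (1 − (1 + r)^(−n))
Monthly rate r = 0.117/12 = 0.00975, n = 36 months
Denominator: 1 − (1 + 0.117/12)^(−36) = 0.294818
PMT = $30,000.00 × (0.117/12) / 0.294818
PMT = $992.14 per month

PMT = PV × r / (1-(1+r)^(-n)) = $992.14/month


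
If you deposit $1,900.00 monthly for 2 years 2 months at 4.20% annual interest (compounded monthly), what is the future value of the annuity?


Future value of an ordinary annuity: FV = PMT × ((1 + r)^n − 1) / r
Monthly rate r = 0.042/12 = 0.0035, n = 26
FV = $1,900.00 × ((1 + 0.042/12)^26 − 1) / (0.042/12)
FV = $1,900.00 × 27.170001
FV = $51,623.00

FV = PMT × ((1+r)^n - 1)/r = $51,623.00


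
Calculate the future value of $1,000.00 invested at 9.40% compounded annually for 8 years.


Compound interest formula: A = P(1 + r/n)^(nt)
A = $1,000.00 × (1 + 0.094/1)^(1 × 8)
Growth factor: (1 + 0.094/1)^8 = 2.051817
A = $1,000.00 × 2.051817
A = $2,051.82

A = P(1 + r/n)^(nt) = $2,051.82


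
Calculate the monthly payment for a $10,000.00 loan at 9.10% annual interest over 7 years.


Loan payment formula: PMT = PV × r / (1 − (1 + r)^(−n))
Monthly rate r = 0.091/12 ≈ 0.00758333, n = 84 months
Denominator: 1 − (1 + 0.091/12)^(−84) = 0.469851
PMT = $10,000.00 × (0.091/12) / 0.469851
PMT = $161.40 per month

PMT = PV × r / (1-(1+r)^(-n)) = $161.40/month


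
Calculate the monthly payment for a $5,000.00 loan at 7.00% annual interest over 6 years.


Loan payment formula: PMT = PV × r / (1 − (1 + r)^(−n))
Monthly rate r = 0.07/12 ≈ 0.00583333, n = 72 months
Denominator: 1 − (1 + 0.07/12)^(−72) = 0.342151
PMT = $5,000.00 × (0.07/12) / 0.342151
PMT = $85.25 per month

PMT = PV × r / (1-(1+r)^(-n)) = $85.25/month


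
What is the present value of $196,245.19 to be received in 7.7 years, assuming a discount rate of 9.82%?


Present value formula: PV = FV / (1 + r)^t
PV = $196,245.19 / (1 + 0.0982)^7.7
PV = $196,245.19 / 2.0570606
PV = $95,400.78

PV = FV / (1 + r)^t = $95,400.78


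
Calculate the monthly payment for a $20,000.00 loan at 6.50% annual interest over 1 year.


Loan payment formula: PMT = PV × r / (1 − (1 + r)^(−n))
Monthly rate r = 0.065/12 ≈ 0.00541667, n = 12 months
Denominator: 1 − (1 + 0.065/12)^(−12) = 0.062768
PMT = $20,000.00 × (0.065/12) / 0.062768
PMT = $1,725.93 per month

PMT = PV × r / (1-(1+r)^(-n)) = $1,725.93/month


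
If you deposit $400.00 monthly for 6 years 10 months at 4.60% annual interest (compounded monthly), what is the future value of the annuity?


Future value of an ordinary annuity: FV = PMT × ((1 + r)^n − 1) / r
Monthly rate r = 0.046/12 ≈ 0.00383333, n = 82
FV = $400.00 × ((1 + 0.046/12)^82 − 1) / (0.046/12)
FV = $400.00 × 96.136556
FV = $38,454.62

FV = PMT × ((1+r)^n - 1)/r = $38,454.62


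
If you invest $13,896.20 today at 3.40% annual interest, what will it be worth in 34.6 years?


Future value formula: FV = PV × (1 + r)^t
FV = $13,896.20 × (1 + 0.034)^34.6
FV = $13,896.20 × 3.1798793
FV = $44,188.24

FV = PV × (1 + r)^t = $44,188.24


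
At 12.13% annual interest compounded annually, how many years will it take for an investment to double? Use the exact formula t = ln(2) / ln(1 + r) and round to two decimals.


Doubling condition: (1 + r)^t = 2
Take ln of both sides: t × ln(1 + r) = ln(2)
t = ln(2) / ln(1 + r)
t = 0.693147 / 0.114489
t = 6.05

t = ln(2) / ln(1 + r) = 6.05 years


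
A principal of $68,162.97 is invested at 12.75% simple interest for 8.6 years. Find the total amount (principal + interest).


Total amount formula: A = P(1 + rt) = P + P·r·t
Interest: I = P × r × t = $68,162.97 × 0.1275 × 8.6 = $74,740.70
A = P + I = $68,162.97 + $74,740.70 = $142,903.67

A = P + I = P(1 + rt) = $142,903.67


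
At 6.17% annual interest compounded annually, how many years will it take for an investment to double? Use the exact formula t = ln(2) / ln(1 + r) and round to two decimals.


Doubling condition: (1 + r)^t = 2
Take ln of both sides: t × ln(1 + r) = ln(2)
t = ln(2) / ln(1 + r)
t = 0.693147 / 0.059871
t = 11.58

t = ln(2) / ln(1 + r) = 11.58 years


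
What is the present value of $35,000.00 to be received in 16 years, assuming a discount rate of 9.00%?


Present value formula: PV = FV / (1 + r)^t
PV = $35,000.00 / (1 + 0.09)^16
PV = $35,000.00 / 3.970306
PV = $8,815.44

PV = FV / (1 + r)^t = $8,815.44


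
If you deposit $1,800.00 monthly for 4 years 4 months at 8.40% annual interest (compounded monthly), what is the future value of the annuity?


Future value of an ordinary annuity: FV = PMT × ((1 + r)^n − 1) / r
Monthly rate r = 0.084/12 = 0.007, n = 52
FV = $1,800.00 × ((1 + 0.084/12)^52 − 1) / (0.084/12)
FV = $1,800.00 × 62.464357
FV = $112,435.84

FV = PMT × ((1+r)^n - 1)/r = $112,435.84


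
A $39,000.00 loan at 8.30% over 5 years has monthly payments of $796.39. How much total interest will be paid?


Total paid over the life of the loan = PMT × n.
Total paid = $796.39 × 60 = $47,783.40
Total interest = total paid − principal = $47,783.40 − $39,000.00 = $8,783.40

Total interest = (PMT × n) - PV = $8,783.40


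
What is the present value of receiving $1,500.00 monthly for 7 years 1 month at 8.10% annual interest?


Present value of an ordinary annuity: PV = PMT × (1 − (1 + r)^(−n)) / r
Monthly rate r = 0.081/12 = 0.00675, n = 85
PV = $1,500.00 × (1 − (1 + 0.081/12)^(−85)) / (0.081/12)
PV = $1,500.00 × 64.519135
PV = $96,778.70

PV = PMT × (1-(1+r)^(-n))/r = $96,778.70


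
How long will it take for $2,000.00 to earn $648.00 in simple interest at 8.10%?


Rearrange the simple interest formula for t:
I = P × r × t  ⇒  t = I / (P × r)
t = $648.00 / ($2,000.00 × 0.081)
t = 4

t = I/(P×r) = 4 years


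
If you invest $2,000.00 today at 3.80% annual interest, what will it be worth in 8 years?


Future value formula: FV = PV × (1 + r)^t
FV = $2,000.00 × (1 + 0.038)^8
FV = $2,000.00 × 1.347655
FV = $2,695.31

FV = PV × (1 + r)^t = $2,695.31


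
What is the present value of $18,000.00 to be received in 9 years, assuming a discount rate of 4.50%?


Present value formula: PV = FV / (1 + r)^t
PV = $18,000.00 / (1 + 0.045)^9
PV = $18,000.00 / 1.486095
PV = $12,112.28

PV = FV / (1 + r)^t = $12,112.28


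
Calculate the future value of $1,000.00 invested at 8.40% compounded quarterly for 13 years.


Compound interest formula: A = P(1 + r/n)^(nt)
A = $1,000.00 × (1 + 0.084/4)^(4 × 13)
Growth factor: (1 + 0.084/4)^52 = 2.946718
A = $1,000.00 × 2.946718
A = $2,946.72

A = P(1 + r/n)^(nt) = $2,946.72


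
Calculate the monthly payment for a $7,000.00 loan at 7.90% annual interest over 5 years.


Loan payment formula: PMT = PV × r / (1 − (1 + r)^(−n))
Monthly rate r = 0.079/12 ≈ 0.00658333, n = 60 months
Denominator: 1 − (1 + 0.079/12)^(−60) = 0.325447
PMT = $7,000.00 × (0.079/12) / 0.325447
PMT = $141.60 per month

PMT = PV × r / (1-(1+r)^(-n)) = $141.60/month


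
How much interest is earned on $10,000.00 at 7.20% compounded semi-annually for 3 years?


Compound interest earned = final amount − principal.
A = P(1 + r/n)^(nt) = $10,000.00 × (1 + 0.072/2)^(2 × 3) = $12,363.99
Interest = A − P = $12,363.99 − $10,000.00 = $2,363.99

Interest = A - P = $2,363.99


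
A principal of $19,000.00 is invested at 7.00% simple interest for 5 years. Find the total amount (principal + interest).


Total amount formula: A = P(1 + rt) = P + P·r·t
Interest: I = P × r × t = $19,000.00 × 0.07 × 5 = $6,650.00
A = P + I = $19,000.00 + $6,650.00 = $25,650.00

A = P + I = P(1 + rt) = $25,650.00


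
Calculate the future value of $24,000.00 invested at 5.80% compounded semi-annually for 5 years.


Compound interest formula: A = P(1 + r/n)^(nt)
A = $24,000.00 × (1 + 0.058/2)^(2 × 5)
Growth factor: (1 + 0.058/2)^10 = 1.3309255
A = $24,000.00 × 1.3309255
A = $31,942.21

A = P(1 + r/n)^(nt) = $31,942.21


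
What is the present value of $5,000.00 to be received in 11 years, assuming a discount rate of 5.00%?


Present value formula: PV = FV / (1 + r)^t
PV = $5,000.00 / (1 + 0.05)^11
PV = $5,000.00 / 1.710339
PV = $2,923.40

PV = FV / (1 + r)^t = $2,923.40


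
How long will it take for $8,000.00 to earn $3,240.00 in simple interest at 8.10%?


Rearrange the simple interest formula for t:
I = P × r × t  ⇒  t = I / (P × r)
t = $3,240.00 / ($8,000.00 × 0.081)
t = 5

t = I/(P×r) = 5 years


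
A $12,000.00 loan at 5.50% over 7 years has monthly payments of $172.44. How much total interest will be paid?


Total paid over the life of the loan = PMT × n.
Total paid = $172.44 × 84 = $14,484.96
Total interest = total paid − principal = $14,484.96 − $12,000.00 = $2,484.96

Total interest = (PMT × n) - PV = $2,484.96


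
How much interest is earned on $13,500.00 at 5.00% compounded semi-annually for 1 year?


Compound interest earned = final amount − principal.
A = P(1 + r/n)^(nt) = $13,500.00 × (1 + 0.05/2)^(2 × 1) = $14,183.44
Interest = A − P = $14,183.44 − $13,500.00 = $683.44

Interest = A - P = $683.44


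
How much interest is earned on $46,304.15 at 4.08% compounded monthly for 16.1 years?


Compound interest earned = final amount − principal.
A = P(1 + r/n)^(nt) = $46,304.15 × (1 + 0.0408/12)^(12 × 16.1) = $89,210.38
Interest = A − P = $89,210.38 − $46,304.15 = $42,906.23

Interest = A - P = $42,906.23


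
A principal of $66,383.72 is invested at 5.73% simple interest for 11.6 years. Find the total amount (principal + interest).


Total amount formula: A = P(1 + rt) = P + P·r·t
Interest: I = P × r × t = $66,383.72 × 0.0573 × 11.6 = $44,123.93
A = P + I = $66,383.72 + $44,123.93 = $110,507.65

A = P + I = P(1 + rt) = $110,507.65


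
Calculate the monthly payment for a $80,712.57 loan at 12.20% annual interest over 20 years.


Loan payment formula: PMT = PV × r / (1 − (1 + r)^(−n))
Monthly rate r = 0.122/12 ≈ 0.01016667, n = 240 months
Denominator: 1 − (1 + 0.122/12)^(−240) = 0.911759
PMT = $80,712.57 × (0.122/12) / 0.911759
PMT = $899.99 per month

PMT = PV × r / (1-(1+r)^(-n)) = $899.99/month


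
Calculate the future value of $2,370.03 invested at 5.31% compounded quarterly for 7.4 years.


Compound interest formula: A = P(1 + r/n)^(nt)
A = $2,370.03 × (1 + 0.0531/4)^(4 × 7.4)
Growth factor: (1 + 0.0531/4)^29.6 = 1.477505
A = $2,370.03 × 1.477505
A = $3,501.73

A = P(1 + r/n)^(nt) = $3,501.73


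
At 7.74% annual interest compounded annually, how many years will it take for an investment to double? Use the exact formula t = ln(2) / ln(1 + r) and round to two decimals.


Doubling condition: (1 + r)^t = 2
Take ln of both sides: t × ln(1 + r) = ln(2)
t = ln(2) / ln(1 + r)
t = 0.693147 / 0.074551
t = 9.30

t = ln(2) / ln(1 + r) = 9.30 years


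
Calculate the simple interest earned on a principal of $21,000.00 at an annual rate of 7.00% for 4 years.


Simple interest formula: I = P × r × t
I = $21,000.00 × 0.07 × 4
I = $5,880.00

I = P × r × t = $5,880.00


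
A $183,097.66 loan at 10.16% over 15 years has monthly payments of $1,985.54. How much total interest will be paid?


Total paid over the life of the loan = PMT × n.
Total paid = $1,985.54 × 180 = $357,397.20
Total interest = total paid − principal = $357,397.20 − $183,097.66 = $174,299.54

Total interest = (PMT × n) - PV = $174,299.54


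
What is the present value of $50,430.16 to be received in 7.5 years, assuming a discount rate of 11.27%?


Present value formula: PV = FV / (1 + r)^t
PV = $50,430.16 / (1 + 0.1127)^7.5
PV = $50,430.16 / 2.227592
PV = $22,638.87

PV = FV / (1 + r)^t = $22,638.87


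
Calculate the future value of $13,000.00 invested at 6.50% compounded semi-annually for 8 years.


Compound interest formula: A = P(1 + r/n)^(nt)
A = $13,000.00 × (1 + 0.065/2)^(2 × 8)
Growth factor: (1 + 0.065/2)^16 = 1.6681725
A = $13,000.00 × 1.6681725
A = $21,686.24

A = P(1 + r/n)^(nt) = $21,686.24


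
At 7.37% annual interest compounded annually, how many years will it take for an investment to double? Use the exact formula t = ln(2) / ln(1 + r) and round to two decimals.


Doubling condition: (1 + r)^t = 2
Take ln of both sides: t × ln(1 + r) = ln(2)
t = ln(2) / ln(1 + r)
t = 0.693147 / 0.071111
t = 9.75

t = ln(2) / ln(1 + r) = 9.75 years


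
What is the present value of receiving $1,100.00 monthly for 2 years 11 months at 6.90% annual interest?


Present value of an ordinary annuity: PV = PMT × (1 − (1 + r)^(−n)) / r
Monthly rate r = 0.069/12 = 0.00575, n = 35
PV = $1,100.00 × (1 − (1 + 0.069/12)^(−35)) / (0.069/12)
PV = $1,100.00 × 31.620969
PV = $34,783.07

PV = PMT × (1-(1+r)^(-n))/r = $34,783.07


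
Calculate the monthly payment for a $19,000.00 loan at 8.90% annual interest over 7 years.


Loan payment formula: PMT = PV × r / (1 − (1 + r)^(−n))
Monthly rate r = 0.089/12 ≈ 0.00741667, n = 84 months
Denominator: 1 − (1 + 0.089/12)^(−84) = 0.462433
PMT = $19,000.00 × (0.089/12) / 0.462433
PMT = $304.73 per month

PMT = PV × r / (1-(1+r)^(-n)) = $304.73/month


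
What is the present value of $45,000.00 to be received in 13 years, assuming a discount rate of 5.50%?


Present value formula: PV = FV / (1 + r)^t
PV = $45,000.00 / (1 + 0.055)^13
PV = $45,000.00 / 2.005774
PV = $22,435.23

PV = FV / (1 + r)^t = $22,435.23


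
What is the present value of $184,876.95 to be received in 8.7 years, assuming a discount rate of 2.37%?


Present value formula: PV = FV / (1 + r)^t
PV = $184,876.95 / (1 + 0.0237)^8.7
PV = $184,876.95 / 1.226034
PV = $150,792.68

PV = FV / (1 + r)^t = $150,792.68


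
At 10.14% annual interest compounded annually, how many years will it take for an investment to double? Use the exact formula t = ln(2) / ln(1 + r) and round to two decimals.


Doubling condition: (1 + r)^t = 2
Take ln of both sides: t × ln(1 + r) = ln(2)
t = ln(2) / ln(1 + r)
t = 0.693147 / 0.096582
t = 7.18

t = ln(2) / ln(1 + r) = 7.18 years


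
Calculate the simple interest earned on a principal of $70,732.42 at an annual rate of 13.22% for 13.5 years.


Simple interest formula: I = P × r × t
I = $70,732.42 × 0.1322 × 13.5
I = $126,236.15

I = P × r × t = $126,236.15


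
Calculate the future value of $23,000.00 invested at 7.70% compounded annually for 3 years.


Compound interest formula: A = P(1 + r/n)^(nt)
A = $23,000.00 × (1 + 0.077/1)^(1 × 3)
Growth factor: (1 + 0.077/1)^3 = 1.2492435
A = $23,000.00 × 1.2492435
A = $28,732.60

A = P(1 + r/n)^(nt) = $28,732.60


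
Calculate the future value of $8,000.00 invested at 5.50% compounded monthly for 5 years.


Compound interest formula: A = P(1 + r/n)^(nt)
A = $8,000.00 × (1 + 0.055/12)^(12 × 5)
Growth factor: (1 + 0.055/12)^60 = 1.315704
A = $8,000.00 × 1.315704
A = $10,525.63

A = P(1 + r/n)^(nt) = $10,525.63


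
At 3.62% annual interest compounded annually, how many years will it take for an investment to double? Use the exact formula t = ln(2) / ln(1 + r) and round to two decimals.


Doubling condition: (1 + r)^t = 2
Take ln of both sides: t × ln(1 + r) = ln(2)
t = ln(2) / ln(1 + r)
t = 0.693147 / 0.035560
t = 19.49

t = ln(2) / ln(1 + r) = 19.49 years


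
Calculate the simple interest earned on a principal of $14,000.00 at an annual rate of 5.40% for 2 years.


Simple interest formula: I = P × r × t
I = $14,000.00 × 0.054 × 2
I = $1,512.00

I = P × r × t = $1,512.00


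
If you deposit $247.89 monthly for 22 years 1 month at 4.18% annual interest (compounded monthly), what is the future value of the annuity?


Future value of an ordinary annuity: FV = PMT × ((1 + r)^n − 1) / r
Monthly rate r = 0.0418/12 ≈ 0.00348333, n = 265
FV = $247.89 × ((1 + 0.0418/12)^265 − 1) / (0.0418/12)
FV = $247.89 × 434.355578
FV = $107,672.40

FV = PMT × ((1+r)^n - 1)/r = $107,672.40


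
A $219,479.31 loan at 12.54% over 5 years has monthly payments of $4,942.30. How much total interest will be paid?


Total paid over the life of the loan = PMT × n.
Total paid = $4,942.30 × 60 = $296,538.00
Total interest = total paid − principal = $296,538.00 − $219,479.31 = $77,058.69

Total interest = (PMT × n) - PV = $77,058.69


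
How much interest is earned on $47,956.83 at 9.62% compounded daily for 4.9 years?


Compound interest earned = final amount − principal.
A = P(1 + r/n)^(nt) = $47,956.83 × (1 + 0.0962/365)^(365 × 4.9) = $76,831.84
Interest = A − P = $76,831.84 − $47,956.83 = $28,875.01

Interest = A - P = $28,875.01


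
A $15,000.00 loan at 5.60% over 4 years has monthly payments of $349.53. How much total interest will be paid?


Total paid over the life of the loan = PMT × n.
Total paid = $349.53 × 48 = $16,777.44
Total interest = total paid − principal = $16,777.44 − $15,000.00 = $1,777.44

Total interest = (PMT × n) - PV = $1,777.44


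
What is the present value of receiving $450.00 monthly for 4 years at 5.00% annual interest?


Present value of an ordinary annuity: PV = PMT × (1 − (1 + r)^(−n)) / r
Monthly rate r = 0.05/12 ≈ 0.00416667, n = 48
PV = $450.00 × (1 − (1 + 0.05/12)^(−48)) / (0.05/12)
PV = $450.00 × 43.422956
PV = $19,540.33

PV = PMT × (1-(1+r)^(-n))/r = $19,540.33


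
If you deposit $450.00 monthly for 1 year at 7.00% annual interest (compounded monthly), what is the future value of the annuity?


Future value of an ordinary annuity: FV = PMT × ((1 + r)^n − 1) / r
Monthly rate r = 0.07/12 ≈ 0.00583333, n = 12
FV = $450.00 × ((1 + 0.07/12)^12 − 1) / (0.07/12)
FV = $450.00 × 12.392585
FV = $5,576.66

FV = PMT × ((1+r)^n - 1)/r = $5,576.66


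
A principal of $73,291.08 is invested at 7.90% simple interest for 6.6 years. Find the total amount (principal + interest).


Total amount formula: A = P(1 + rt) = P + P·r·t
Interest: I = P × r × t = $73,291.08 × 0.079 × 6.6 = $38,213.97
A = P + I = $73,291.08 + $38,213.97 = $111,505.05

A = P + I = P(1 + rt) = $111,505.05


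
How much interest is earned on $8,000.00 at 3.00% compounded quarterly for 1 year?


Compound interest earned = final amount − principal.
A = P(1 + r/n)^(nt) = $8,000.00 × (1 + 0.03/4)^(4 × 1) = $8,242.71
Interest = A − P = $8,242.71 − $8,000.00 = $242.71

Interest = A - P = $242.71


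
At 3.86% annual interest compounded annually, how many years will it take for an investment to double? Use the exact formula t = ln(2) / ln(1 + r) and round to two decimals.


Doubling condition: (1 + r)^t = 2
Take ln of both sides: t × ln(1 + r) = ln(2)
t = ln(2) / ln(1 + r)
t = 0.693147 / 0.037874
t = 18.30

t = ln(2) / ln(1 + r) = 18.30 years


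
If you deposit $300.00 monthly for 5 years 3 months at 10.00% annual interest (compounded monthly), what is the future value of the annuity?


Future value of an ordinary annuity: FV = PMT × ((1 + r)^n − 1) / r
Monthly rate r = 0.1/12 ≈ 0.00833333, n = 63
FV = $300.00 × ((1 + 0.1/12)^63 − 1) / (0.1/12)
FV = $300.00 × 82.414246
FV = $24,724.27

FV = PMT × ((1+r)^n - 1)/r = $24,724.27


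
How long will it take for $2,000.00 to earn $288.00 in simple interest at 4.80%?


Rearrange the simple interest formula for t:
I = P × r × t  ⇒  t = I / (P × r)
t = $288.00 / ($2,000.00 × 0.048)
t = 3

t = I/(P×r) = 3 years


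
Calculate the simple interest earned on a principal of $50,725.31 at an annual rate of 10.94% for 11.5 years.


Simple interest formula: I = P × r × t
I = $50,725.31 × 0.1094 × 11.5
I = $63,817.51

I = P × r × t = $63,817.51


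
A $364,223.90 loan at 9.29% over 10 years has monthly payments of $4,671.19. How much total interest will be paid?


Total paid over the life of the loan = PMT × n.
Total paid = $4,671.19 × 120 = $560,542.80
Total interest = total paid − principal = $560,542.80 − $364,223.90 = $196,318.90

Total interest = (PMT × n) - PV = $196,318.90


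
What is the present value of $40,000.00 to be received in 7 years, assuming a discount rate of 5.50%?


Present value formula: PV = FV / (1 + r)^t
PV = $40,000.00 / (1 + 0.055)^7
PV = $40,000.00 / 1.4546792
PV = $27,497.47

PV = FV / (1 + r)^t = $27,497.47


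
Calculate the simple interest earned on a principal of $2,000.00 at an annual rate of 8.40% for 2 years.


Simple interest formula: I = P × r × t
I = $2,000.00 × 0.084 × 2
I = $336.00

I = P × r × t = $336.00


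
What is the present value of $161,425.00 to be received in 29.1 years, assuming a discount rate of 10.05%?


Present value formula: PV = FV / (1 + r)^t
PV = $161,425.00 / (1 + 0.1005)^29.1
PV = $161,425.00 / 16.228200
PV = $9,947.19

PV = FV / (1 + r)^t = $9,947.19


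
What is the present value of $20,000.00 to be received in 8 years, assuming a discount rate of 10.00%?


Present value formula: PV = FV / (1 + r)^t
PV = $20,000.00 / (1 + 0.1)^8
PV = $20,000.00 / 2.143589
PV = $9,330.15

PV = FV / (1 + r)^t = $9,330.15


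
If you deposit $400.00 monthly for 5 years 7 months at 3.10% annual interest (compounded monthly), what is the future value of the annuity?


Future value of an ordinary annuity: FV = PMT × ((1 + r)^n − 1) / r
Monthly rate r = 0.031/12 ≈ 0.00258333, n = 67
FV = $400.00 × ((1 + 0.031/12)^67 − 1) / (0.031/12)
FV = $400.00 × 73.045105
FV = $29,218.04

FV = PMT × ((1+r)^n - 1)/r = $29,218.04


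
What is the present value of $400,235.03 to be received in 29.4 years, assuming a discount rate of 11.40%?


Present value formula: PV = FV / (1 + r)^t
PV = $400,235.03 / (1 + 0.114)^29.4
PV = $400,235.03 / 23.901470
PV = $16,745.21

PV = FV / (1 + r)^t = $16,745.21


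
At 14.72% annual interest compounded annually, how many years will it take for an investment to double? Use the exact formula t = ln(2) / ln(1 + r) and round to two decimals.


Doubling condition: (1 + r)^t = 2
Take ln of both sides: t × ln(1 + r) = ln(2)
t = ln(2) / ln(1 + r)
t = 0.693147 / 0.137324
t = 5.05

t = ln(2) / ln(1 + r) = 5.05 years


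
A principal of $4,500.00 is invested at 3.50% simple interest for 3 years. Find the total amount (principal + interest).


Total amount formula: A = P(1 + rt) = P + P·r·t
Interest: I = P × r × t = $4,500.00 × 0.035 × 3 = $472.50
A = P + I = $4,500.00 + $472.50 = $4,972.50

A = P + I = P(1 + rt) = $4,972.50


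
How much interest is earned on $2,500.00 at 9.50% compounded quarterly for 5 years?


Compound interest earned = final amount − principal.
A = P(1 + r/n)^(nt) = $2,500.00 × (1 + 0.095/4)^(4 × 5) = $3,997.77
Interest = A − P = $3,997.77 − $2,500.00 = $1,497.77

Interest = A - P = $1,497.77


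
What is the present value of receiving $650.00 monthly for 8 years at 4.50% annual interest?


Present value of an ordinary annuity: PV = PMT × (1 − (1 + r)^(−n)) / r
Monthly rate r = 0.045/12 = 0.00375, n = 96
PV = $650.00 × (1 − (1 + 0.045/12)^(−96)) / (0.045/12)
PV = $650.00 × 80.494336
PV = $52,321.32

PV = PMT × (1-(1+r)^(-n))/r = $52,321.32


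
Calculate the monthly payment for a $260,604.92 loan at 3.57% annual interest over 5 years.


Loan payment formula: PMT = PV × r / (1 − (1 + r)^(−n))
Monthly rate r = 0.0357/12 = 0.002975, n = 60 months
Denominator: 1 − (1 + 0.0357/12)^(−60) = 0.1632542
PMT = $260,604.92 × (0.0357/12) / 0.1632542
PMT = $4,749.03 per month

PMT = PV × r / (1-(1+r)^(-n)) = $4,749.03/month


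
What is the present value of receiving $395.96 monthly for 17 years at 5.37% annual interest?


Present value of an ordinary annuity: PV = PMT × (1 − (1 + r)^(−n)) / r
Monthly rate r = 0.0537/12 = 0.004475, n = 204
PV = $395.96 × (1 − (1 + 0.0537/12)^(−204)) / (0.0537/12)
PV = $395.96 × 133.591774
PV = $52,897.00

PV = PMT × (1-(1+r)^(-n))/r = $52,897.00


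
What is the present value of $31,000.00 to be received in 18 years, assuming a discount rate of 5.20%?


Present value formula: PV = FV / (1 + r)^t
PV = $31,000.00 / (1 + 0.052)^18
PV = $31,000.00 / 2.490481
PV = $12,447.39

PV = FV / (1 + r)^t = $12,447.39


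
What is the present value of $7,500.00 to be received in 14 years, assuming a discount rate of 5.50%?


Present value formula: PV = FV / (1 + r)^t
PV = $7,500.00 / (1 + 0.055)^14
PV = $7,500.00 / 2.116091
PV = $3,544.27

PV = FV / (1 + r)^t = $3,544.27


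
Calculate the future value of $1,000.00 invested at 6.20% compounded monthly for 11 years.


Compound interest formula: A = P(1 + r/n)^(nt)
A = $1,000.00 × (1 + 0.062/12)^(12 × 11)
Growth factor: (1 + 0.062/12)^132 = 1.974360
A = $1,000.00 × 1.974360
A = $1,974.36

A = P(1 + r/n)^(nt) = $1,974.36


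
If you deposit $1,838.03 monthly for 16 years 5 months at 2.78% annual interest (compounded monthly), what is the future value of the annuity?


Future value of an ordinary annuity: FV = PMT × ((1 + r)^n − 1) / r
Monthly rate r = 0.0278/12 ≈ 0.00231667, n = 197
FV = $1,838.03 × ((1 + 0.0278/12)^197 − 1) / (0.0278/12)
FV = $1,838.03 × 249.290237
FV = $458,202.93

FV = PMT × ((1+r)^n - 1)/r = $458,202.93


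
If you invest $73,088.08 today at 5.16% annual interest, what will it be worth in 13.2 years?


Future value formula: FV = PV × (1 + r)^t
FV = $73,088.08 × (1 + 0.0516)^13.2
FV = $73,088.08 × 1.9427979
FV = $141,995.37

FV = PV × (1 + r)^t = $141,995.37


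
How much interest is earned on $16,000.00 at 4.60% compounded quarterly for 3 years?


Compound interest earned = final amount − principal.
A = P(1 + r/n)^(nt) = $16,000.00 × (1 + 0.046/4)^(4 × 3) = $18,353.15
Interest = A − P = $18,353.15 − $16,000.00 = $2,353.15

Interest = A - P = $2,353.15


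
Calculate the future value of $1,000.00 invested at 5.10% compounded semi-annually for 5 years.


Compound interest formula: A = P(1 + r/n)^(nt)
A = $1,000.00 × (1 + 0.051/2)^(2 × 5)
Growth factor: (1 + 0.051/2)^10 = 1.286343
A = $1,000.00 × 1.286343
A = $1,286.34

A = P(1 + r/n)^(nt) = $1,286.34


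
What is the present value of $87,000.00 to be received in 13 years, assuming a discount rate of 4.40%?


Present value formula: PV = FV / (1 + r)^t
PV = $87,000.00 / (1 + 0.044)^13
PV = $87,000.00 / 1.750276
PV = $49,706.45

PV = FV / (1 + r)^t = $49,706.45


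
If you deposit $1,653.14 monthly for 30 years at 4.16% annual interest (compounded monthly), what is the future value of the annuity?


Future value of an ordinary annuity: FV = PMT × ((1 + r)^n − 1) / r
Monthly rate r = 0.0416/12 ≈ 0.00346667, n = 360
FV = $1,653.14 × ((1 + 0.0416/12)^360 − 1) / (0.0416/12)
FV = $1,653.14 × 714.190240
FV = $1,180,656.45

FV = PMT × ((1+r)^n - 1)/r = $1,180,656.45


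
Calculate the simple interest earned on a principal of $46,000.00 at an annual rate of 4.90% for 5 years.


Simple interest formula: I = P × r × t
I = $46,000.00 × 0.049 × 5
I = $11,270.00

I = P × r × t = $11,270.00


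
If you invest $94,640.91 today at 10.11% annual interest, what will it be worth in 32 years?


Future value formula: FV = PV × (1 + r)^t
FV = $94,640.91 × (1 + 0.1011)^32
FV = $94,640.91 × 21.7999955
FV = $2,063,171.41

FV = PV × (1 + r)^t = $2,063,171.41


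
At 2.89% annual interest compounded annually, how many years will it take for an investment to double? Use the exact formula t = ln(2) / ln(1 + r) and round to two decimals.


Doubling condition: (1 + r)^t = 2
Take ln of both sides: t × ln(1 + r) = ln(2)
t = ln(2) / ln(1 + r)
t = 0.693147 / 0.028490
t = 24.33

t = ln(2) / ln(1 + r) = 24.33 years


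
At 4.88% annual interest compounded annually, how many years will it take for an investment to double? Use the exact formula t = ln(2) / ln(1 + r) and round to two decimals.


Doubling condition: (1 + r)^t = 2
Take ln of both sides: t × ln(1 + r) = ln(2)
t = ln(2) / ln(1 + r)
t = 0.693147 / 0.047647
t = 14.55

t = ln(2) / ln(1 + r) = 14.55 years


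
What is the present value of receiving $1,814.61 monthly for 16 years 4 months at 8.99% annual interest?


Present value of an ordinary annuity: PV = PMT × (1 − (1 + r)^(−n)) / r
Monthly rate r = 0.0899/12 ≈ 0.00749167, n = 196
PV = $1,814.61 × (1 − (1 + 0.0899/12)^(−196)) / (0.0899/12)
PV = $1,814.61 × 102.571940
PV = $186,128.07

PV = PMT × (1-(1+r)^(-n))/r = $186,128.07


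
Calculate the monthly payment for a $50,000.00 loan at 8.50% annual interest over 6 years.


Loan payment formula: PMT = PV × r / (1 − (1 + r)^(−n))
Monthly rate r = 0.085/12 ≈ 0.00708333, n = 72 months
Denominator: 1 − (1 + 0.085/12)^(−72) = 0.398424
PMT = $50,000.00 × (0.085/12) / 0.398424
PMT = $888.92 per month

PMT = PV × r / (1-(1+r)^(-n)) = $888.92/month


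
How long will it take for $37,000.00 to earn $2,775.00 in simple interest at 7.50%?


Rearrange the simple interest formula for t:
I = P × r × t  ⇒  t = I / (P × r)
t = $2,775.00 / ($37,000.00 × 0.075)
t = 1

t = I/(P×r) = 1 year


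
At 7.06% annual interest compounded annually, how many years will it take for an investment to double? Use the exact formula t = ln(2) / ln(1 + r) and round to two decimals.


Doubling condition: (1 + r)^t = 2
Take ln of both sides: t × ln(1 + r) = ln(2)
t = ln(2) / ln(1 + r)
t = 0.693147 / 0.068219
t = 10.16

t = ln(2) / ln(1 + r) = 10.16 years


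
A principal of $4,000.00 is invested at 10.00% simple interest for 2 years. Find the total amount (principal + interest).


Total amount formula: A = P(1 + rt) = P + P·r·t
Interest: I = P × r × t = $4,000.00 × 0.1 × 2 = $800.00
A = P + I = $4,000.00 + $800.00 = $4,800.00

A = P + I = P(1 + rt) = $4,800.00


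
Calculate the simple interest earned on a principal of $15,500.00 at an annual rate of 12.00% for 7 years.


Simple interest formula: I = P × r × t
I = $15,500.00 × 0.12 × 7
I = $13,020.00

I = P × r × t = $13,020.00


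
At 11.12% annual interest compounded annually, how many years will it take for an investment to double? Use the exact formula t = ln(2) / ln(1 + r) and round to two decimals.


Doubling condition: (1 + r)^t = 2
Take ln of both sides: t × ln(1 + r) = ln(2)
t = ln(2) / ln(1 + r)
t = 0.693147 / 0.105441
t = 6.57

t = ln(2) / ln(1 + r) = 6.57 years


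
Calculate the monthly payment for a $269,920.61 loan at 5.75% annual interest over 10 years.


Loan payment formula: PMT = PV × r / (1 − (1 + r)^(−n))
Monthly rate r = 0.0575/12 ≈ 0.00479167, n = 120 months
Denominator: 1 − (1 + 0.0575/12)^(−120) = 0.436522
PMT = $269,920.61 × (0.0575/12) / 0.436522
PMT = $2,962.90 per month

PMT = PV × r / (1-(1+r)^(-n)) = $2,962.90/month


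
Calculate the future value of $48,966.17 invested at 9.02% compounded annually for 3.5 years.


Compound interest formula: A = P(1 + r/n)^(nt)
A = $48,966.17 × (1 + 0.0902/1)^(1 × 3.5)
Growth factor: (1 + 0.0902/1)^3.5 = 1.3529185
A = $48,966.17 × 1.3529185
A = $66,247.24

A = P(1 + r/n)^(nt) = $66,247.24


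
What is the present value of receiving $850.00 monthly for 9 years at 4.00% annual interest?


Present value of an ordinary annuity: PV = PMT × (1 − (1 + r)^(−n)) / r
Monthly rate r = 0.04/12 ≈ 0.00333333, n = 108
PV = $850.00 × (1 − (1 + 0.04/12)^(−108)) / (0.04/12)
PV = $850.00 × 90.571761
PV = $76,986.00

PV = PMT × (1-(1+r)^(-n))/r = $76,986.00


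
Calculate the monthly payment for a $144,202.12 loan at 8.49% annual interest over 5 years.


Loan payment formula: PMT = PV × r / (1 − (1 + r)^(−n))
Monthly rate r = 0.0849/12 = 0.007075, n = 60 months
Denominator: 1 − (1 + 0.0849/12)^(−60) = 0.344925
PMT = $144,202.12 × (0.0849/12) / 0.344925
PMT = $2,957.83 per month

PMT = PV × r / (1-(1+r)^(-n)) = $2,957.83/month


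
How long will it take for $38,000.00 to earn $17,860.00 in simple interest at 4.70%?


Rearrange the simple interest formula for t:
I = P × r × t  ⇒  t = I / (P × r)
t = $17,860.00 / ($38,000.00 × 0.047)
t = 10

t = I/(P×r) = 10 years


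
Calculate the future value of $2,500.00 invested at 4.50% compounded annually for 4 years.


Compound interest formula: A = P(1 + r/n)^(nt)
A = $2,500.00 × (1 + 0.045/1)^(1 × 4)
Growth factor: (1 + 0.045/1)^4 = 1.192519
A = $2,500.00 × 1.192519
A = $2,981.30

A = P(1 + r/n)^(nt) = $2,981.30


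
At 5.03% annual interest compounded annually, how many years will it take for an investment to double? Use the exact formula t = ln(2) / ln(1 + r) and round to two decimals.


Doubling condition: (1 + r)^t = 2
Take ln of both sides: t × ln(1 + r) = ln(2)
t = ln(2) / ln(1 + r)
t = 0.693147 / 0.049076
t = 14.12

t = ln(2) / ln(1 + r) = 14.12 years


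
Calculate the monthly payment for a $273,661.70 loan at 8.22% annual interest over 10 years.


Loan payment formula: PMT = PV × r / (1 − (1 + r)^(−n))
Monthly rate r = 0.0822/12 = 0.00685, n = 120 months
Denominator: 1 − (1 + 0.0822/12)^(−120) = 0.559215
PMT = $273,661.70 × (0.0822/12) / 0.559215
PMT = $3,352.17 per month

PMT = PV × r / (1-(1+r)^(-n)) = $3,352.17/month


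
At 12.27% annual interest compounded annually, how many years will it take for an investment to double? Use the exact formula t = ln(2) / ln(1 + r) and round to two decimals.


Doubling condition: (1 + r)^t = 2
Take ln of both sides: t × ln(1 + r) = ln(2)
t = ln(2) / ln(1 + r)
t = 0.693147 / 0.115736
t = 5.99

t = ln(2) / ln(1 + r) = 5.99 years


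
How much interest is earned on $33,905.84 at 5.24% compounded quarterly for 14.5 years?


Compound interest earned = final amount − principal.
A = P(1 + r/n)^(nt) = $33,905.84 × (1 + 0.0524/4)^(4 × 14.5) = $72,128.82
Interest = A − P = $72,128.82 − $33,905.84 = $38,222.98

Interest = A - P = $38,222.98


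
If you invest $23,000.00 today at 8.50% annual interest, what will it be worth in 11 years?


Future value formula: FV = PV × (1 + r)^t
FV = $23,000.00 × (1 + 0.085)^11
FV = $23,000.00 × 2.453167
FV = $56,422.84

FV = PV × (1 + r)^t = $56,422.84


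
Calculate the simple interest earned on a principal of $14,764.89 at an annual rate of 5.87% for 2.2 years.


Simple interest formula: I = P × r × t
I = $14,764.89 × 0.0587 × 2.2
I = $1,906.74

I = P × r × t = $1,906.74


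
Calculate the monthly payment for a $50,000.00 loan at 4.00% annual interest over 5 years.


Loan payment formula: PMT = PV × r / (1 − (1 + r)^(−n))
Monthly rate r = 0.04/12 ≈ 0.00333333, n = 60 months
Denominator: 1 − (1 + 0.04/12)^(−60) = 0.180997
PMT = $50,000.00 × (0.04/12) / 0.180997
PMT = $920.83 per month

PMT = PV × r / (1-(1+r)^(-n)) = $920.83/month


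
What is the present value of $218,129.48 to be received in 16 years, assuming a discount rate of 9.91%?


Present value formula: PV = FV / (1 + r)^t
PV = $218,129.48 / (1 + 0.0991)^16
PV = $218,129.48 / 4.535188
PV = $48,097.12

PV = FV / (1 + r)^t = $48,097.12


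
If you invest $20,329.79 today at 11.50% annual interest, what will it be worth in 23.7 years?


Future value formula: FV = PV × (1 + r)^t
FV = $20,329.79 × (1 + 0.115)^23.7
FV = $20,329.79 × 13.1951508
FV = $268,254.64

FV = PV × (1 + r)^t = $268,254.64


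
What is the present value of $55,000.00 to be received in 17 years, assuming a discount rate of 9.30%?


Present value formula: PV = FV / (1 + r)^t
PV = $55,000.00 / (1 + 0.093)^17
PV = $55,000.00 / 4.534639
PV = $12,128.86

PV = FV / (1 + r)^t = $12,128.86


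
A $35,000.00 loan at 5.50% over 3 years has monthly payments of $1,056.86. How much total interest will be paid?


Total paid over the life of the loan = PMT × n.
Total paid = $1,056.86 × 36 = $38,046.96
Total interest = total paid − principal = $38,046.96 − $35,000.00 = $3,046.96

Total interest = (PMT × n) - PV = $3,046.96


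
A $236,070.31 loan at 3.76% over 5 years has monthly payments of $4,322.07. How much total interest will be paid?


Total paid over the life of the loan = PMT × n.
Total paid = $4,322.07 × 60 = $259,324.20
Total interest = total paid − principal = $259,324.20 − $236,070.31 = $23,253.89

Total interest = (PMT × n) - PV = $23,253.89


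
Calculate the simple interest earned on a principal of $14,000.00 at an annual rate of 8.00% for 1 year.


Simple interest formula: I = P × r × t
I = $14,000.00 × 0.08 × 1
I = $1,120.00

I = P × r × t = $1,120.00


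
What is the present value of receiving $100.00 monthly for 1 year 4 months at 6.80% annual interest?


Present value of an ordinary annuity: PV = PMT × (1 − (1 + r)^(−n)) / r
Monthly rate r = 0.068/12 ≈ 0.00566667, n = 16
PV = $100.00 × (1 − (1 + 0.068/12)^(−16)) / (0.068/12)
PV = $100.00 × 15.254846
PV = $1,525.48

PV = PMT × (1-(1+r)^(-n))/r = $1,525.48


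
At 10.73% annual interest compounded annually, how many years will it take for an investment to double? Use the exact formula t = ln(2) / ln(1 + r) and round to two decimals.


Doubling condition: (1 + r)^t = 2
Take ln of both sides: t × ln(1 + r) = ln(2)
t = ln(2) / ln(1 + r)
t = 0.693147 / 0.101925
t = 6.80

t = ln(2) / ln(1 + r) = 6.80 years


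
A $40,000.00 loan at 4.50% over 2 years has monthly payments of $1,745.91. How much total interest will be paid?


Total paid over the life of the loan = PMT × n.
Total paid = $1,745.91 × 24 = $41,901.84
Total interest = total paid − principal = $41,901.84 − $40,000.00 = $1,901.84

Total interest = (PMT × n) - PV = $1,901.84
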